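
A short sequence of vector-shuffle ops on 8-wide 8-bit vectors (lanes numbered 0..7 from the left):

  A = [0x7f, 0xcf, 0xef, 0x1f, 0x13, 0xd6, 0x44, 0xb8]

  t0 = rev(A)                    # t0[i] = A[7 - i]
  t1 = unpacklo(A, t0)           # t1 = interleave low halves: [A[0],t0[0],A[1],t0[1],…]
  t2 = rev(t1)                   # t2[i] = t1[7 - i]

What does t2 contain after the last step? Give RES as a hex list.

RES = [0x13, 0x1f, 0xd6, 0xef, 0x44, 0xcf, 0xb8, 0x7f]

t0 = [0xb8, 0x44, 0xd6, 0x13, 0x1f, 0xef, 0xcf, 0x7f]
t1 = [0x7f, 0xb8, 0xcf, 0x44, 0xef, 0xd6, 0x1f, 0x13]
t2 = [0x13, 0x1f, 0xd6, 0xef, 0x44, 0xcf, 0xb8, 0x7f]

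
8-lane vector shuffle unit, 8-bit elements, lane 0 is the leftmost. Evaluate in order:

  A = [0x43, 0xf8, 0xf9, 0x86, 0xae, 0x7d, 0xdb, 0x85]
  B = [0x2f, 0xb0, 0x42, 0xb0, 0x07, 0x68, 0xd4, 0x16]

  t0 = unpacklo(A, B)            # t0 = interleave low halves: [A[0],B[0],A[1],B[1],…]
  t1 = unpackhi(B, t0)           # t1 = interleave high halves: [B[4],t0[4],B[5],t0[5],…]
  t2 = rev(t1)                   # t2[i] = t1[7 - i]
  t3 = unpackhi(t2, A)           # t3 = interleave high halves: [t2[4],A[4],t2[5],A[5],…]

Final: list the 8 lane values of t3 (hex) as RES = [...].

t0 = [0x43, 0x2f, 0xf8, 0xb0, 0xf9, 0x42, 0x86, 0xb0]
t1 = [0x07, 0xf9, 0x68, 0x42, 0xd4, 0x86, 0x16, 0xb0]
t2 = [0xb0, 0x16, 0x86, 0xd4, 0x42, 0x68, 0xf9, 0x07]
t3 = [0x42, 0xae, 0x68, 0x7d, 0xf9, 0xdb, 0x07, 0x85]

RES = [ 0x42  0xae  0x68  0x7d  0xf9  0xdb  0x07  0x85 ]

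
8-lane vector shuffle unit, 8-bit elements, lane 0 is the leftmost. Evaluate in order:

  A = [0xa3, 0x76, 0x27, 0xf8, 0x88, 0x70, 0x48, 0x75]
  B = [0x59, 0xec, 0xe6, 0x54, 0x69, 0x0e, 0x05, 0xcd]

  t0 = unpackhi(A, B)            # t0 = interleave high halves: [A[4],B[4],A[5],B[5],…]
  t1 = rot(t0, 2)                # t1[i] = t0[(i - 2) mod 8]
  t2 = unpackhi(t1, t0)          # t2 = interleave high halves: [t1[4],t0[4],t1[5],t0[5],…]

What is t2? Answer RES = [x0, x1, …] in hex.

RES = [0x70, 0x48, 0x0e, 0x05, 0x48, 0x75, 0x05, 0xcd]

  t0: 88 69 70 0e 48 05 75 cd
  t1: 75 cd 88 69 70 0e 48 05
  t2: 70 48 0e 05 48 75 05 cd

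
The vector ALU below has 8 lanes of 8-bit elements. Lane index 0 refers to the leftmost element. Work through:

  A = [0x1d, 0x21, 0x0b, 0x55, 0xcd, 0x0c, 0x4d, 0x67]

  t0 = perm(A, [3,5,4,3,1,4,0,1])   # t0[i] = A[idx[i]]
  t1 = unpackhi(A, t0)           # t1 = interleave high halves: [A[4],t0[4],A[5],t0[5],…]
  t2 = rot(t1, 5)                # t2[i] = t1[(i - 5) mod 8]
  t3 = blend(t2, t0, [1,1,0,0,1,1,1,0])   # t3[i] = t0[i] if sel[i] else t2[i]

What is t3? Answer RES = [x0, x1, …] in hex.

→ t0 |55|0c|cd|55|21|cd|1d|21|
→ t1 |cd|21|0c|cd|4d|1d|67|21|
→ t2 |cd|4d|1d|67|21|cd|21|0c|
→ t3 |55|0c|1d|67|21|cd|1d|0c|

RES = [0x55, 0x0c, 0x1d, 0x67, 0x21, 0xcd, 0x1d, 0x0c]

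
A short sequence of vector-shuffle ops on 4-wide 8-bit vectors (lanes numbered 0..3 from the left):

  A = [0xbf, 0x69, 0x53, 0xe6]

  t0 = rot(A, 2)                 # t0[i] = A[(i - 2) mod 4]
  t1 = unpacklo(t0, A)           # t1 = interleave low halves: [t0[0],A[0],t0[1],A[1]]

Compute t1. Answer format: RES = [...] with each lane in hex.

RES = [ 0x53  0xbf  0xe6  0x69 ]

  t0: 53 e6 bf 69
  t1: 53 bf e6 69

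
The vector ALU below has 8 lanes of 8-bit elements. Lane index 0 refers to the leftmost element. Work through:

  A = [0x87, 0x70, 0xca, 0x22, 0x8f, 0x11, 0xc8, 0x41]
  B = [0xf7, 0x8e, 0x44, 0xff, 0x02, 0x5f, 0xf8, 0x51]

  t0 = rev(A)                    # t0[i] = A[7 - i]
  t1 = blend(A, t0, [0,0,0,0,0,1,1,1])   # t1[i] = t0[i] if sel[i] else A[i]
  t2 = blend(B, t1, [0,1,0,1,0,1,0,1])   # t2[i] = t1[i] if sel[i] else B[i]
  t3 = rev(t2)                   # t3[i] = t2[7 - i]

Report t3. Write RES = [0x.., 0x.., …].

  t0: 41 c8 11 8f 22 ca 70 87
  t1: 87 70 ca 22 8f ca 70 87
  t2: f7 70 44 22 02 ca f8 87
  t3: 87 f8 ca 02 22 44 70 f7

RES = [0x87, 0xf8, 0xca, 0x02, 0x22, 0x44, 0x70, 0xf7]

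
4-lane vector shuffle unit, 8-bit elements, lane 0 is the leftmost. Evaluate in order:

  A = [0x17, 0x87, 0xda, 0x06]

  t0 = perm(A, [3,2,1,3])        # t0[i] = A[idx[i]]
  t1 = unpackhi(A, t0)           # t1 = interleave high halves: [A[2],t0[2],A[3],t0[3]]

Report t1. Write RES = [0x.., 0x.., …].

RES = [ 0xda  0x87  0x06  0x06 ]

  t0: 06 da 87 06
  t1: da 87 06 06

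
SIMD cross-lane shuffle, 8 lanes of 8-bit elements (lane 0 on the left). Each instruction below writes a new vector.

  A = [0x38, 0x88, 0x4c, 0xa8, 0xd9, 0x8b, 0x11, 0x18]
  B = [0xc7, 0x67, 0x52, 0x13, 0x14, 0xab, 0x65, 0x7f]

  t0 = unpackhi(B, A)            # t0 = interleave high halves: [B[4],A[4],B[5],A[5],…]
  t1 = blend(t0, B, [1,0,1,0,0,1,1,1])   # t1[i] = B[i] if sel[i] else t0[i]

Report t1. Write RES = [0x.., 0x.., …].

→ t0 |14|d9|ab|8b|65|11|7f|18|
→ t1 |c7|d9|52|8b|65|ab|65|7f|

RES = [0xc7, 0xd9, 0x52, 0x8b, 0x65, 0xab, 0x65, 0x7f]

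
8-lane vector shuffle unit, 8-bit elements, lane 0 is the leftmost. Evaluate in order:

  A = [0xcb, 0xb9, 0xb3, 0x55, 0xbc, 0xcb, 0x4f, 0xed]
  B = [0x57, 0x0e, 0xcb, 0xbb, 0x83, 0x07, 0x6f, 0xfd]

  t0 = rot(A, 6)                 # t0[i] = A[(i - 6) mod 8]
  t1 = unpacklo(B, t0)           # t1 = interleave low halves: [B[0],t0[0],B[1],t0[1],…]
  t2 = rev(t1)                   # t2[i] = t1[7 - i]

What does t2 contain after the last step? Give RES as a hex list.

RES = [0xcb, 0xbb, 0xbc, 0xcb, 0x55, 0x0e, 0xb3, 0x57]

  t0: b3 55 bc cb 4f ed cb b9
  t1: 57 b3 0e 55 cb bc bb cb
  t2: cb bb bc cb 55 0e b3 57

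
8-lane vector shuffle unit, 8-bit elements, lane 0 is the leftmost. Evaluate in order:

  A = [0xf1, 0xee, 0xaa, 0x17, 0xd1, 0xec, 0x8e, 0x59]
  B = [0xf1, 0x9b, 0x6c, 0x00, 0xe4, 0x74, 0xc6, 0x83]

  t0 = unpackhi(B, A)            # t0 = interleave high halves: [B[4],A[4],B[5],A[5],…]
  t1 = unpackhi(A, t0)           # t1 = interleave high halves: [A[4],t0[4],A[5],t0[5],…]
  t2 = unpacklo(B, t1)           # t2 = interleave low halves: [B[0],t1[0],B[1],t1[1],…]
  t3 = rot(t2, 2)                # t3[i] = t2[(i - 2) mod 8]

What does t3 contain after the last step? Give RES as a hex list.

  t0: e4 d1 74 ec c6 8e 83 59
  t1: d1 c6 ec 8e 8e 83 59 59
  t2: f1 d1 9b c6 6c ec 00 8e
  t3: 00 8e f1 d1 9b c6 6c ec

RES = [0x00, 0x8e, 0xf1, 0xd1, 0x9b, 0xc6, 0x6c, 0xec]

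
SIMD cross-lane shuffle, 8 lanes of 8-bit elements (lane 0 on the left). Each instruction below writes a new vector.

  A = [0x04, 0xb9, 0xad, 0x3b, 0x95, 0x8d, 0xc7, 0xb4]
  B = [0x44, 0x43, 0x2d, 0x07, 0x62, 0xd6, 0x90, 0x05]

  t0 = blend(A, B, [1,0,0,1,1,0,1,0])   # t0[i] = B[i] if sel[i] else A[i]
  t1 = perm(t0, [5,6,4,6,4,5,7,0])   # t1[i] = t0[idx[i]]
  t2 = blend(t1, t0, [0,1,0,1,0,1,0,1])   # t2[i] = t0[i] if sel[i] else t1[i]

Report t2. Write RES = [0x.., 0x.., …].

  t0: 44 b9 ad 07 62 8d 90 b4
  t1: 8d 90 62 90 62 8d b4 44
  t2: 8d b9 62 07 62 8d b4 b4

RES = [0x8d, 0xb9, 0x62, 0x07, 0x62, 0x8d, 0xb4, 0xb4]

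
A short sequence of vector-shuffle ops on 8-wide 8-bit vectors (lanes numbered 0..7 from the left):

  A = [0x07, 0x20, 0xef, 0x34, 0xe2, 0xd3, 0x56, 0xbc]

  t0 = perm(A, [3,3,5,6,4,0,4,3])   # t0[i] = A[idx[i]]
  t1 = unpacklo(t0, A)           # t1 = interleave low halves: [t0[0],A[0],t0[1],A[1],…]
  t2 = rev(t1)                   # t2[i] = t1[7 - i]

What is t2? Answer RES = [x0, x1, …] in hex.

→ t0 |34|34|d3|56|e2|07|e2|34|
→ t1 |34|07|34|20|d3|ef|56|34|
→ t2 |34|56|ef|d3|20|34|07|34|

RES = [0x34, 0x56, 0xef, 0xd3, 0x20, 0x34, 0x07, 0x34]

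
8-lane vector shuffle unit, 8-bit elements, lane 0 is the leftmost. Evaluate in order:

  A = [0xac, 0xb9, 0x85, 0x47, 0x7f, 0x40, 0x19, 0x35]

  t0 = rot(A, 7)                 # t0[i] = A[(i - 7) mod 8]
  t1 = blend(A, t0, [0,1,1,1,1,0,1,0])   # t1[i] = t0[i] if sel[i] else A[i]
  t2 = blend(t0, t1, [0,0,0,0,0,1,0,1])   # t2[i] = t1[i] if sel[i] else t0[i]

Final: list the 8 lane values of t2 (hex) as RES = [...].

RES = [0xb9, 0x85, 0x47, 0x7f, 0x40, 0x40, 0x35, 0x35]

→ t0 |b9|85|47|7f|40|19|35|ac|
→ t1 |ac|85|47|7f|40|40|35|35|
→ t2 |b9|85|47|7f|40|40|35|35|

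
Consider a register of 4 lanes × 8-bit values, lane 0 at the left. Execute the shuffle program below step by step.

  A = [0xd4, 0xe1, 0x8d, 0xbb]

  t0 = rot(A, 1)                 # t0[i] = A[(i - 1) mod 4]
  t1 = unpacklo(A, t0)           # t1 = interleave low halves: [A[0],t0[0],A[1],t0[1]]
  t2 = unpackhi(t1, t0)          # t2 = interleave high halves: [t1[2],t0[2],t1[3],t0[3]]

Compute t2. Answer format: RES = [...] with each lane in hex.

  t0: bb d4 e1 8d
  t1: d4 bb e1 d4
  t2: e1 e1 d4 8d

RES = [ 0xe1  0xe1  0xd4  0x8d ]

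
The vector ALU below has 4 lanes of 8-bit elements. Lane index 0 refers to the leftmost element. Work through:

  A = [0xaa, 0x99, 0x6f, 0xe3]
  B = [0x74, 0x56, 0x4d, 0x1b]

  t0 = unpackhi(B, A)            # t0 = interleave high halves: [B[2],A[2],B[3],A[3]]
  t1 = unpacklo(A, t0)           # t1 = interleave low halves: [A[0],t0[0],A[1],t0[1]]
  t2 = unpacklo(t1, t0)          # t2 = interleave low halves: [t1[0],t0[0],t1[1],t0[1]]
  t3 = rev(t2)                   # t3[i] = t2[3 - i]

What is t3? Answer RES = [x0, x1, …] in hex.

RES = [ 0x6f  0x4d  0x4d  0xaa ]

t0 = [0x4d, 0x6f, 0x1b, 0xe3]
t1 = [0xaa, 0x4d, 0x99, 0x6f]
t2 = [0xaa, 0x4d, 0x4d, 0x6f]
t3 = [0x6f, 0x4d, 0x4d, 0xaa]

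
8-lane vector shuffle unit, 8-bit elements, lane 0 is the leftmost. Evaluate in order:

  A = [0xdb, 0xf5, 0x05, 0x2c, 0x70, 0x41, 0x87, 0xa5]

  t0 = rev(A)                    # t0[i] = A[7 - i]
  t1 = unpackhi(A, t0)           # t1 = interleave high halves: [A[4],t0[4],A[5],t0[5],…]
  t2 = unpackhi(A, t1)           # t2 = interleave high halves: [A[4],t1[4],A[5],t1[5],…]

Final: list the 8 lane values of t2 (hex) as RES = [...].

RES = [ 0x70  0x87  0x41  0xf5  0x87  0xa5  0xa5  0xdb ]

t0 = [0xa5, 0x87, 0x41, 0x70, 0x2c, 0x05, 0xf5, 0xdb]
t1 = [0x70, 0x2c, 0x41, 0x05, 0x87, 0xf5, 0xa5, 0xdb]
t2 = [0x70, 0x87, 0x41, 0xf5, 0x87, 0xa5, 0xa5, 0xdb]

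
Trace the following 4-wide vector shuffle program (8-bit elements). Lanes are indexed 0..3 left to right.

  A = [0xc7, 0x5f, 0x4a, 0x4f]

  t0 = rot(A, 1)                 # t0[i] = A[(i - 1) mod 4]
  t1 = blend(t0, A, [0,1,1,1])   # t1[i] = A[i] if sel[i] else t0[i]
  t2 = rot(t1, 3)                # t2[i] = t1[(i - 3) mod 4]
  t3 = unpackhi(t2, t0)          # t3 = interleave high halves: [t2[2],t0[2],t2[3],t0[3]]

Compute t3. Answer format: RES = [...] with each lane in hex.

RES = [ 0x4f  0x5f  0x4f  0x4a ]

→ t0 |4f|c7|5f|4a|
→ t1 |4f|5f|4a|4f|
→ t2 |5f|4a|4f|4f|
→ t3 |4f|5f|4f|4a|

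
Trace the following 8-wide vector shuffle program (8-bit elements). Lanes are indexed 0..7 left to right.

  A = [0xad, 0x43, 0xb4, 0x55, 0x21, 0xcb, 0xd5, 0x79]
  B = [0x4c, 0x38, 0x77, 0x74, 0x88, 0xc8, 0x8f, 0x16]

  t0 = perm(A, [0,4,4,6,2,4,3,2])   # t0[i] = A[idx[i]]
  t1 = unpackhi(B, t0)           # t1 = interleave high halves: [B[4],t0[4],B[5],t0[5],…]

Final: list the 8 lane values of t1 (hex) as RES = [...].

RES = [ 0x88  0xb4  0xc8  0x21  0x8f  0x55  0x16  0xb4 ]

  t0: ad 21 21 d5 b4 21 55 b4
  t1: 88 b4 c8 21 8f 55 16 b4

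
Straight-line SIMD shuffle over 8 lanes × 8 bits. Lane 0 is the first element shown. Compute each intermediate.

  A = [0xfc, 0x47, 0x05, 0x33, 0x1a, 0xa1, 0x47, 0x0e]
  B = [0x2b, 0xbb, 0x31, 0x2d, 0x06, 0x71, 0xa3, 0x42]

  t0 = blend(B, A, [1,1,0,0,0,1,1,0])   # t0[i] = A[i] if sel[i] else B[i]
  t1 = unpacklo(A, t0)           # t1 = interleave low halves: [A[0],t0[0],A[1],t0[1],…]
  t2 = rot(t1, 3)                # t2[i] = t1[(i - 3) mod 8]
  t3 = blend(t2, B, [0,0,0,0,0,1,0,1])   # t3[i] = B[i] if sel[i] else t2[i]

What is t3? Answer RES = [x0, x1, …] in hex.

RES = [0x31, 0x33, 0x2d, 0xfc, 0xfc, 0x71, 0x47, 0x42]

t0 = [0xfc, 0x47, 0x31, 0x2d, 0x06, 0xa1, 0x47, 0x42]
t1 = [0xfc, 0xfc, 0x47, 0x47, 0x05, 0x31, 0x33, 0x2d]
t2 = [0x31, 0x33, 0x2d, 0xfc, 0xfc, 0x47, 0x47, 0x05]
t3 = [0x31, 0x33, 0x2d, 0xfc, 0xfc, 0x71, 0x47, 0x42]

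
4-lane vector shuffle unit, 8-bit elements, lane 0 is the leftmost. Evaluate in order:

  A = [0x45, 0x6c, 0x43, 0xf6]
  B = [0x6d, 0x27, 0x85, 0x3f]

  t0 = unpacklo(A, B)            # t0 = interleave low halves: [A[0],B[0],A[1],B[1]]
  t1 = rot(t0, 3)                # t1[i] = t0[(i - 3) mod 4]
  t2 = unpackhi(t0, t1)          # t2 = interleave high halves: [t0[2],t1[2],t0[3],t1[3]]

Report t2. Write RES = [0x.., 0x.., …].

RES = [0x6c, 0x27, 0x27, 0x45]

t0 = [0x45, 0x6d, 0x6c, 0x27]
t1 = [0x6d, 0x6c, 0x27, 0x45]
t2 = [0x6c, 0x27, 0x27, 0x45]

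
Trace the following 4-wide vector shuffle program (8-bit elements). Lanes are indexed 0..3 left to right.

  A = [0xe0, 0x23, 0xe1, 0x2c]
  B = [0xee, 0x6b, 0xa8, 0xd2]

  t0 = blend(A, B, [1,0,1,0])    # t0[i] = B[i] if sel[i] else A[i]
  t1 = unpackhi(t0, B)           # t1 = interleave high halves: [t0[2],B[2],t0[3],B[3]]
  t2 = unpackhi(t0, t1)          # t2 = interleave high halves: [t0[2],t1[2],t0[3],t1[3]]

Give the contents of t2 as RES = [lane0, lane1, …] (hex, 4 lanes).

→ t0 |ee|23|a8|2c|
→ t1 |a8|a8|2c|d2|
→ t2 |a8|2c|2c|d2|

RES = [0xa8, 0x2c, 0x2c, 0xd2]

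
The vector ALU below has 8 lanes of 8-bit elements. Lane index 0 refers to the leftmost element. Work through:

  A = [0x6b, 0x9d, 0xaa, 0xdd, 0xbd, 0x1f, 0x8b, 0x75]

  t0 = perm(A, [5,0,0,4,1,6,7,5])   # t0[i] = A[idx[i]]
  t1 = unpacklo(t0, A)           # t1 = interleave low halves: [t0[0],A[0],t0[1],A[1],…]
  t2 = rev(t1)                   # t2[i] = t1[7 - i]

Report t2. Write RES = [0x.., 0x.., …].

→ t0 |1f|6b|6b|bd|9d|8b|75|1f|
→ t1 |1f|6b|6b|9d|6b|aa|bd|dd|
→ t2 |dd|bd|aa|6b|9d|6b|6b|1f|

RES = [0xdd, 0xbd, 0xaa, 0x6b, 0x9d, 0x6b, 0x6b, 0x1f]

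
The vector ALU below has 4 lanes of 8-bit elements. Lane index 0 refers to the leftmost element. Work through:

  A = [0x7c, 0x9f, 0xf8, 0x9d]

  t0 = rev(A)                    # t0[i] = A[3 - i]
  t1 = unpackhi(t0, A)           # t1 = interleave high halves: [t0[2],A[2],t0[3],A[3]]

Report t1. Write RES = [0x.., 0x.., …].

t0 = [0x9d, 0xf8, 0x9f, 0x7c]
t1 = [0x9f, 0xf8, 0x7c, 0x9d]

RES = [ 0x9f  0xf8  0x7c  0x9d ]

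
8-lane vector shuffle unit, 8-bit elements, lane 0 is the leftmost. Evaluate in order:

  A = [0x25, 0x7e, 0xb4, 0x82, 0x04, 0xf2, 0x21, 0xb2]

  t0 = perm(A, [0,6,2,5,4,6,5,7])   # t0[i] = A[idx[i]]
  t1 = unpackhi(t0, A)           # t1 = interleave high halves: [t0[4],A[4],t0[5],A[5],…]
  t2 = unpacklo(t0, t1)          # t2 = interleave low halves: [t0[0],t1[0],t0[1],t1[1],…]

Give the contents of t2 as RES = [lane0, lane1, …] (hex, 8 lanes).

RES = [ 0x25  0x04  0x21  0x04  0xb4  0x21  0xf2  0xf2 ]

  t0: 25 21 b4 f2 04 21 f2 b2
  t1: 04 04 21 f2 f2 21 b2 b2
  t2: 25 04 21 04 b4 21 f2 f2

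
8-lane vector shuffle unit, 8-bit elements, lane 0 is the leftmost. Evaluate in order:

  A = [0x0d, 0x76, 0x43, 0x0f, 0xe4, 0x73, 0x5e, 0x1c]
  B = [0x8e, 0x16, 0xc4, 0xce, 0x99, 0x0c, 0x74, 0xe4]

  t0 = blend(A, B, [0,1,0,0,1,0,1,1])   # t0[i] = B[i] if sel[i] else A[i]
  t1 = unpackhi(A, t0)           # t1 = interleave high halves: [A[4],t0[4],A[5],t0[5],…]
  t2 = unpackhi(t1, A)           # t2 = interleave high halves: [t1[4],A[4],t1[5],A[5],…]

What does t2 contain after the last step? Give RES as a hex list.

→ t0 |0d|16|43|0f|99|73|74|e4|
→ t1 |e4|99|73|73|5e|74|1c|e4|
→ t2 |5e|e4|74|73|1c|5e|e4|1c|

RES = [ 0x5e  0xe4  0x74  0x73  0x1c  0x5e  0xe4  0x1c ]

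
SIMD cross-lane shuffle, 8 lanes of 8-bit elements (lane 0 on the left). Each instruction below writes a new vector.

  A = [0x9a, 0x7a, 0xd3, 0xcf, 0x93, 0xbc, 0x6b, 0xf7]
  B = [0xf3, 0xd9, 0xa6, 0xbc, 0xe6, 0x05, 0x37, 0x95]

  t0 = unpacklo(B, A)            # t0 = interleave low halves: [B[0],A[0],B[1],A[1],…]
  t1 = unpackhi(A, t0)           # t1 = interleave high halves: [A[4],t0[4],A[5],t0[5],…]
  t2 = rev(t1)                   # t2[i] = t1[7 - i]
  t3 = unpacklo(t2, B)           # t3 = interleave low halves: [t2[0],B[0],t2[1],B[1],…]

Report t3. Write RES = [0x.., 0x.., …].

t0 = [0xf3, 0x9a, 0xd9, 0x7a, 0xa6, 0xd3, 0xbc, 0xcf]
t1 = [0x93, 0xa6, 0xbc, 0xd3, 0x6b, 0xbc, 0xf7, 0xcf]
t2 = [0xcf, 0xf7, 0xbc, 0x6b, 0xd3, 0xbc, 0xa6, 0x93]
t3 = [0xcf, 0xf3, 0xf7, 0xd9, 0xbc, 0xa6, 0x6b, 0xbc]

RES = [0xcf, 0xf3, 0xf7, 0xd9, 0xbc, 0xa6, 0x6b, 0xbc]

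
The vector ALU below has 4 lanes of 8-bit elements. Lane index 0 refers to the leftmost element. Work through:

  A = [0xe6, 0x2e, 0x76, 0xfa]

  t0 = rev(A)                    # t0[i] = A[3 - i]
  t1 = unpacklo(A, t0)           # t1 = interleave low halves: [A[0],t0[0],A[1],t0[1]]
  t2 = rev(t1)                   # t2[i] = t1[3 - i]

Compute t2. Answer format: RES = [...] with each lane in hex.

  t0: fa 76 2e e6
  t1: e6 fa 2e 76
  t2: 76 2e fa e6

RES = [ 0x76  0x2e  0xfa  0xe6 ]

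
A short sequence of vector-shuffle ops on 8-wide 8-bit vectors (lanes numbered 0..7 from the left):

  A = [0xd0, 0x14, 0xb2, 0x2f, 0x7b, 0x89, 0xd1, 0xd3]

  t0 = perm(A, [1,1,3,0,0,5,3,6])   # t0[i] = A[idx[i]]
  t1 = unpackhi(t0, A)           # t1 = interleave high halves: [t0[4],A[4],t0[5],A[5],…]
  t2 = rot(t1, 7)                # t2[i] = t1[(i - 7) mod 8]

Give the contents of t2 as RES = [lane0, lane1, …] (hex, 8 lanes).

t0 = [0x14, 0x14, 0x2f, 0xd0, 0xd0, 0x89, 0x2f, 0xd1]
t1 = [0xd0, 0x7b, 0x89, 0x89, 0x2f, 0xd1, 0xd1, 0xd3]
t2 = [0x7b, 0x89, 0x89, 0x2f, 0xd1, 0xd1, 0xd3, 0xd0]

RES = [ 0x7b  0x89  0x89  0x2f  0xd1  0xd1  0xd3  0xd0 ]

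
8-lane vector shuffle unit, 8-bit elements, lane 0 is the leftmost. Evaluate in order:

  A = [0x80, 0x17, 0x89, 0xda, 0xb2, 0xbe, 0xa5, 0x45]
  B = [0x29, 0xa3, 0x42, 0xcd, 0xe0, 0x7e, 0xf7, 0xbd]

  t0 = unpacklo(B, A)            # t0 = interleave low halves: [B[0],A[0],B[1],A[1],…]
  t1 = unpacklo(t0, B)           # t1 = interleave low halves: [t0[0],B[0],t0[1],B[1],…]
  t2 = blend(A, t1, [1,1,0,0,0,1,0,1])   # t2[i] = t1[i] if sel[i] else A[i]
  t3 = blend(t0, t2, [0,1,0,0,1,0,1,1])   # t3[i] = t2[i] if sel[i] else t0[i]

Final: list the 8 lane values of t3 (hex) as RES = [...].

→ t0 |29|80|a3|17|42|89|cd|da|
→ t1 |29|29|80|a3|a3|42|17|cd|
→ t2 |29|29|89|da|b2|42|a5|cd|
→ t3 |29|29|a3|17|b2|89|a5|cd|

RES = [ 0x29  0x29  0xa3  0x17  0xb2  0x89  0xa5  0xcd ]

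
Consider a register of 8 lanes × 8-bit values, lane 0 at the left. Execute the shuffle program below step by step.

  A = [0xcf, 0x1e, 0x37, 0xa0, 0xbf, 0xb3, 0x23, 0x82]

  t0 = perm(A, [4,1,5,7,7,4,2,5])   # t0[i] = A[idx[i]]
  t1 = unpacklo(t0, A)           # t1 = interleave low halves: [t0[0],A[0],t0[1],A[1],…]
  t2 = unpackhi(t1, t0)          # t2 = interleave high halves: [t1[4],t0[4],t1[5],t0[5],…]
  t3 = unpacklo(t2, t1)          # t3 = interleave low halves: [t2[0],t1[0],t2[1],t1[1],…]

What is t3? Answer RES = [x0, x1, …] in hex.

RES = [ 0xb3  0xbf  0x82  0xcf  0x37  0x1e  0xbf  0x1e ]

→ t0 |bf|1e|b3|82|82|bf|37|b3|
→ t1 |bf|cf|1e|1e|b3|37|82|a0|
→ t2 |b3|82|37|bf|82|37|a0|b3|
→ t3 |b3|bf|82|cf|37|1e|bf|1e|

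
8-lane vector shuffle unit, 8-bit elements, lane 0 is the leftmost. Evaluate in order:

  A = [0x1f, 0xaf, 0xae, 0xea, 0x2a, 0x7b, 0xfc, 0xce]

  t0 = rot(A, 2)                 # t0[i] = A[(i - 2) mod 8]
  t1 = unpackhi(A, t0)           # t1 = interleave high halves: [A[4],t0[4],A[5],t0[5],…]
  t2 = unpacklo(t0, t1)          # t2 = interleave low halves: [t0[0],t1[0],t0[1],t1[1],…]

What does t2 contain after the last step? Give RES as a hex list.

RES = [ 0xfc  0x2a  0xce  0xae  0x1f  0x7b  0xaf  0xea ]

  t0: fc ce 1f af ae ea 2a 7b
  t1: 2a ae 7b ea fc 2a ce 7b
  t2: fc 2a ce ae 1f 7b af ea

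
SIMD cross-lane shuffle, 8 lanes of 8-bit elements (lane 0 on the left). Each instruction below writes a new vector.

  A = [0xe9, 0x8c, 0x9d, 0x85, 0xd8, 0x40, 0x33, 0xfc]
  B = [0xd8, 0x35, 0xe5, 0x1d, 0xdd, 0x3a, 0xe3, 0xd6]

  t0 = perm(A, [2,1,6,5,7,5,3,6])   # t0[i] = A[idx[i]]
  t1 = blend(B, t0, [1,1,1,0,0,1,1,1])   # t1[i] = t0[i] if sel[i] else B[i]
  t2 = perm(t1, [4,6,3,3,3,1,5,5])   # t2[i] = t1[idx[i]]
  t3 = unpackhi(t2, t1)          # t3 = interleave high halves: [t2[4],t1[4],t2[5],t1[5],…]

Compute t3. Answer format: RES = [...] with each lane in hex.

t0 = [0x9d, 0x8c, 0x33, 0x40, 0xfc, 0x40, 0x85, 0x33]
t1 = [0x9d, 0x8c, 0x33, 0x1d, 0xdd, 0x40, 0x85, 0x33]
t2 = [0xdd, 0x85, 0x1d, 0x1d, 0x1d, 0x8c, 0x40, 0x40]
t3 = [0x1d, 0xdd, 0x8c, 0x40, 0x40, 0x85, 0x40, 0x33]

RES = [ 0x1d  0xdd  0x8c  0x40  0x40  0x85  0x40  0x33 ]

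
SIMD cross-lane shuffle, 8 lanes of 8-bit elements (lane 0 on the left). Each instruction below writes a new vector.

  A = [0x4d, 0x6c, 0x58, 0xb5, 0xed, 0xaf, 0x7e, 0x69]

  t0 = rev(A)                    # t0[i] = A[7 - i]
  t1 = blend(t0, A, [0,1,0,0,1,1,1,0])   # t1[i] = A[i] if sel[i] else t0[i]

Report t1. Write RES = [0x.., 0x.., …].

RES = [0x69, 0x6c, 0xaf, 0xed, 0xed, 0xaf, 0x7e, 0x4d]

→ t0 |69|7e|af|ed|b5|58|6c|4d|
→ t1 |69|6c|af|ed|ed|af|7e|4d|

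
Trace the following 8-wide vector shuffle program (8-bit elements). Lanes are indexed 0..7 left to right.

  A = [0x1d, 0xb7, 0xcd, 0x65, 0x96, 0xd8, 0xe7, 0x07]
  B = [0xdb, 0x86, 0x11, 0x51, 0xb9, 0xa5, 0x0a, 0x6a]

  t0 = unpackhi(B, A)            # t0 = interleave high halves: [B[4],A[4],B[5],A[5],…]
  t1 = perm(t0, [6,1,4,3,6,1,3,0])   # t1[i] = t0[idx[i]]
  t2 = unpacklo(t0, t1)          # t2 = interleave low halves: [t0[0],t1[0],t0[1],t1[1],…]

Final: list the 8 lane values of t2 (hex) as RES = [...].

RES = [ 0xb9  0x6a  0x96  0x96  0xa5  0x0a  0xd8  0xd8 ]

  t0: b9 96 a5 d8 0a e7 6a 07
  t1: 6a 96 0a d8 6a 96 d8 b9
  t2: b9 6a 96 96 a5 0a d8 d8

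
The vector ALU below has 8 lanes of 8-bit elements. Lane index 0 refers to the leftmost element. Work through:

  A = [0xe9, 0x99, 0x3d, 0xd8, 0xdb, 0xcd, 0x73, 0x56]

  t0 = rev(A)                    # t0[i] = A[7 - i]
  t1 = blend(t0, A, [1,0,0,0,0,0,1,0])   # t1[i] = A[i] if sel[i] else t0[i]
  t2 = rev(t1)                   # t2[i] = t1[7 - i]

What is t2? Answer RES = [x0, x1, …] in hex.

→ t0 |56|73|cd|db|d8|3d|99|e9|
→ t1 |e9|73|cd|db|d8|3d|73|e9|
→ t2 |e9|73|3d|d8|db|cd|73|e9|

RES = [0xe9, 0x73, 0x3d, 0xd8, 0xdb, 0xcd, 0x73, 0xe9]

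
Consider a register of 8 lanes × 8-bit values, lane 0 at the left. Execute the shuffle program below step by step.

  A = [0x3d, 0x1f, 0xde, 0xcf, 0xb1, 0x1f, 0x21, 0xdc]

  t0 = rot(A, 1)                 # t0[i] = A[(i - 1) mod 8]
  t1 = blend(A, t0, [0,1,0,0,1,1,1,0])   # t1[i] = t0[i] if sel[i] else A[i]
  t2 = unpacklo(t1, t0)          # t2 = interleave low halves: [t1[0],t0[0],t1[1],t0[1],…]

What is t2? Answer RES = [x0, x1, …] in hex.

→ t0 |dc|3d|1f|de|cf|b1|1f|21|
→ t1 |3d|3d|de|cf|cf|b1|1f|dc|
→ t2 |3d|dc|3d|3d|de|1f|cf|de|

RES = [0x3d, 0xdc, 0x3d, 0x3d, 0xde, 0x1f, 0xcf, 0xde]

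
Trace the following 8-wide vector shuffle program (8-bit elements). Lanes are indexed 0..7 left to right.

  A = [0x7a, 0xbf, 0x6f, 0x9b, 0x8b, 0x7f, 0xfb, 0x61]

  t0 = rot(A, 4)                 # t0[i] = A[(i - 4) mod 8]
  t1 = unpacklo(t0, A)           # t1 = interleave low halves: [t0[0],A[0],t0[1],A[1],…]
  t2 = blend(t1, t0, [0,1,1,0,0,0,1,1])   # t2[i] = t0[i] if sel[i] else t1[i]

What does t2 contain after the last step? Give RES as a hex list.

RES = [0x8b, 0x7f, 0xfb, 0xbf, 0xfb, 0x6f, 0x6f, 0x9b]

  t0: 8b 7f fb 61 7a bf 6f 9b
  t1: 8b 7a 7f bf fb 6f 61 9b
  t2: 8b 7f fb bf fb 6f 6f 9b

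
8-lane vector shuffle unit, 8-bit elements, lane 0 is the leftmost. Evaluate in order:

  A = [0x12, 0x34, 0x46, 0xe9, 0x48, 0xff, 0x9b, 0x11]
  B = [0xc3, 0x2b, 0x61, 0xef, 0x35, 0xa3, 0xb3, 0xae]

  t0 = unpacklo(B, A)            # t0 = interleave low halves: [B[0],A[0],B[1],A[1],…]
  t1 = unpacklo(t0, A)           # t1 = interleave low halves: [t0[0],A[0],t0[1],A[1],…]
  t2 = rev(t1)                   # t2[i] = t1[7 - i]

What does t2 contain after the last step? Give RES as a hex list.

  t0: c3 12 2b 34 61 46 ef e9
  t1: c3 12 12 34 2b 46 34 e9
  t2: e9 34 46 2b 34 12 12 c3

RES = [ 0xe9  0x34  0x46  0x2b  0x34  0x12  0x12  0xc3 ]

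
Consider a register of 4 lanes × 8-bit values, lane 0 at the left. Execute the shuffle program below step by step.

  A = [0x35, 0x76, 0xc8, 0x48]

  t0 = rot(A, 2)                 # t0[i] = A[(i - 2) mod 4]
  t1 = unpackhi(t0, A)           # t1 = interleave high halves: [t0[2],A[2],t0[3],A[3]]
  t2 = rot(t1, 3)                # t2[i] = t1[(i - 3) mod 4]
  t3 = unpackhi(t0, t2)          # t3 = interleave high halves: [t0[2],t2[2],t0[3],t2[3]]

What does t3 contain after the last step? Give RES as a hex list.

→ t0 |c8|48|35|76|
→ t1 |35|c8|76|48|
→ t2 |c8|76|48|35|
→ t3 |35|48|76|35|

RES = [0x35, 0x48, 0x76, 0x35]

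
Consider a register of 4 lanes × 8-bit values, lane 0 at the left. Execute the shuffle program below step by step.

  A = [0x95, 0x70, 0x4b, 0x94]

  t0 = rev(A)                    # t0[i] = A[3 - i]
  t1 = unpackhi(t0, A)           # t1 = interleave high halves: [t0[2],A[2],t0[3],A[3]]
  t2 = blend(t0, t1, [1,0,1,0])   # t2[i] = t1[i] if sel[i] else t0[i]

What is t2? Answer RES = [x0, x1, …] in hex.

RES = [ 0x70  0x4b  0x95  0x95 ]

→ t0 |94|4b|70|95|
→ t1 |70|4b|95|94|
→ t2 |70|4b|95|95|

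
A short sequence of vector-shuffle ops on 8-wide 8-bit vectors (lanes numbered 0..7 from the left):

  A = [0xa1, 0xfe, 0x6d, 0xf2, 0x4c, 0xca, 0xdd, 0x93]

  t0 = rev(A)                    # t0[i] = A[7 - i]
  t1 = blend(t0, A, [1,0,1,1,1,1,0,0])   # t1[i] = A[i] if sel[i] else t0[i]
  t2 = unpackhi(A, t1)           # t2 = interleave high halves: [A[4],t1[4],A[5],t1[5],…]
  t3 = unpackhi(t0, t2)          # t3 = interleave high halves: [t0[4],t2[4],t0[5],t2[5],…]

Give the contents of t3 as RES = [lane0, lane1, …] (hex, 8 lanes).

RES = [ 0xf2  0xdd  0x6d  0xfe  0xfe  0x93  0xa1  0xa1 ]

t0 = [0x93, 0xdd, 0xca, 0x4c, 0xf2, 0x6d, 0xfe, 0xa1]
t1 = [0xa1, 0xdd, 0x6d, 0xf2, 0x4c, 0xca, 0xfe, 0xa1]
t2 = [0x4c, 0x4c, 0xca, 0xca, 0xdd, 0xfe, 0x93, 0xa1]
t3 = [0xf2, 0xdd, 0x6d, 0xfe, 0xfe, 0x93, 0xa1, 0xa1]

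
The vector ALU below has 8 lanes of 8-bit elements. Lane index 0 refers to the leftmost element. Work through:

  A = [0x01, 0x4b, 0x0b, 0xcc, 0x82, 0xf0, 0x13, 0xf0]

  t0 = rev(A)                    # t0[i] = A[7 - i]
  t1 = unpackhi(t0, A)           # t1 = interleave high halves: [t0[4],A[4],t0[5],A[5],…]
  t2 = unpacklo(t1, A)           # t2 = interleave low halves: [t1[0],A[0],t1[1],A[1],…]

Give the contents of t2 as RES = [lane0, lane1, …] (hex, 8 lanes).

RES = [ 0xcc  0x01  0x82  0x4b  0x0b  0x0b  0xf0  0xcc ]

  t0: f0 13 f0 82 cc 0b 4b 01
  t1: cc 82 0b f0 4b 13 01 f0
  t2: cc 01 82 4b 0b 0b f0 cc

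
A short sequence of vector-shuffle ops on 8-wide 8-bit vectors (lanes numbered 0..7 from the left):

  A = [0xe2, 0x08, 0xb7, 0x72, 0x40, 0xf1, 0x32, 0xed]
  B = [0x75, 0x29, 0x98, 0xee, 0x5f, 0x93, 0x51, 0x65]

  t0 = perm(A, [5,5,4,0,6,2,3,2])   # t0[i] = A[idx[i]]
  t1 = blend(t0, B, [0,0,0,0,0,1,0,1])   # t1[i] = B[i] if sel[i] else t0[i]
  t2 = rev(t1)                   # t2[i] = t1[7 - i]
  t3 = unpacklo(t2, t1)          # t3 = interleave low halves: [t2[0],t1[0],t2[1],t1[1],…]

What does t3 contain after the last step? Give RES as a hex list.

RES = [ 0x65  0xf1  0x72  0xf1  0x93  0x40  0x32  0xe2 ]

t0 = [0xf1, 0xf1, 0x40, 0xe2, 0x32, 0xb7, 0x72, 0xb7]
t1 = [0xf1, 0xf1, 0x40, 0xe2, 0x32, 0x93, 0x72, 0x65]
t2 = [0x65, 0x72, 0x93, 0x32, 0xe2, 0x40, 0xf1, 0xf1]
t3 = [0x65, 0xf1, 0x72, 0xf1, 0x93, 0x40, 0x32, 0xe2]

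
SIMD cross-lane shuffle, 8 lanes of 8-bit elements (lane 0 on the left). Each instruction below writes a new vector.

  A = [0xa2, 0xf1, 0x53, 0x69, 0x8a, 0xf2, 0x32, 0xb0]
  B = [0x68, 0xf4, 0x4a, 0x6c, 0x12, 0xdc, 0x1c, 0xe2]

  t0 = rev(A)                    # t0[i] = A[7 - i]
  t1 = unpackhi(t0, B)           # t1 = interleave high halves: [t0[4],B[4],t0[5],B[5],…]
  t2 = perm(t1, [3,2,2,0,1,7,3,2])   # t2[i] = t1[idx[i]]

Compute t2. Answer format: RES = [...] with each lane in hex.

RES = [ 0xdc  0x53  0x53  0x69  0x12  0xe2  0xdc  0x53 ]

  t0: b0 32 f2 8a 69 53 f1 a2
  t1: 69 12 53 dc f1 1c a2 e2
  t2: dc 53 53 69 12 e2 dc 53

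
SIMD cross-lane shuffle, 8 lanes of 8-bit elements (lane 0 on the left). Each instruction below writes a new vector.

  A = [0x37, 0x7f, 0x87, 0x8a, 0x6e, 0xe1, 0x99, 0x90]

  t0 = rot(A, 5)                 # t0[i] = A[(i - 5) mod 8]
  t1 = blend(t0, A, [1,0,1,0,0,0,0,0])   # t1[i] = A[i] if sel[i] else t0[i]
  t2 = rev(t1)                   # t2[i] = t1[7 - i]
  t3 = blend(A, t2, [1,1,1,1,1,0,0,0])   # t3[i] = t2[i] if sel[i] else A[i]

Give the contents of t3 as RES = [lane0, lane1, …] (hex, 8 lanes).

t0 = [0x8a, 0x6e, 0xe1, 0x99, 0x90, 0x37, 0x7f, 0x87]
t1 = [0x37, 0x6e, 0x87, 0x99, 0x90, 0x37, 0x7f, 0x87]
t2 = [0x87, 0x7f, 0x37, 0x90, 0x99, 0x87, 0x6e, 0x37]
t3 = [0x87, 0x7f, 0x37, 0x90, 0x99, 0xe1, 0x99, 0x90]

RES = [0x87, 0x7f, 0x37, 0x90, 0x99, 0xe1, 0x99, 0x90]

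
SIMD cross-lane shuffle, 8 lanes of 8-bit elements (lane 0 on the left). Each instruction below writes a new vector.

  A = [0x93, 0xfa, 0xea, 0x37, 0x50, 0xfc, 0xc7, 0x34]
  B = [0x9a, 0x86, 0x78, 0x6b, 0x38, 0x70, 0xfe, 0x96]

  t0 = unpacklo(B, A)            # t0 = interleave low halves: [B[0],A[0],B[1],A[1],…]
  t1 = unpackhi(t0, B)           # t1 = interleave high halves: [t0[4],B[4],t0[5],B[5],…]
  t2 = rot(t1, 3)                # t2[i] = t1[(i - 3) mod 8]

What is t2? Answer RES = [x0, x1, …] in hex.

RES = [0xfe, 0x37, 0x96, 0x78, 0x38, 0xea, 0x70, 0x6b]

→ t0 |9a|93|86|fa|78|ea|6b|37|
→ t1 |78|38|ea|70|6b|fe|37|96|
→ t2 |fe|37|96|78|38|ea|70|6b|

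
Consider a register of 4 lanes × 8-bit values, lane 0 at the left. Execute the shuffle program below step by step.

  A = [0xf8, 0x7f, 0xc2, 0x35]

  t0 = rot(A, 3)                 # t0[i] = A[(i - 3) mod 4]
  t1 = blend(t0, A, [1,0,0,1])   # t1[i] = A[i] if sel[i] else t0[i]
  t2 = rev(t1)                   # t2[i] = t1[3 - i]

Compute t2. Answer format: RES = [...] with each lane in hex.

  t0: 7f c2 35 f8
  t1: f8 c2 35 35
  t2: 35 35 c2 f8

RES = [0x35, 0x35, 0xc2, 0xf8]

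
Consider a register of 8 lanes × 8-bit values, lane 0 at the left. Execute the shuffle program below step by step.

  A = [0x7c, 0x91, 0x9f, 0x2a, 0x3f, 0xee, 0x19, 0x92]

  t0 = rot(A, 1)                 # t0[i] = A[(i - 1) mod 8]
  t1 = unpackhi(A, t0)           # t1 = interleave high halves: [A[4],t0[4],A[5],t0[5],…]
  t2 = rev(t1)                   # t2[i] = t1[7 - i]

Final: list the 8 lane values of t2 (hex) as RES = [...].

RES = [0x19, 0x92, 0xee, 0x19, 0x3f, 0xee, 0x2a, 0x3f]

t0 = [0x92, 0x7c, 0x91, 0x9f, 0x2a, 0x3f, 0xee, 0x19]
t1 = [0x3f, 0x2a, 0xee, 0x3f, 0x19, 0xee, 0x92, 0x19]
t2 = [0x19, 0x92, 0xee, 0x19, 0x3f, 0xee, 0x2a, 0x3f]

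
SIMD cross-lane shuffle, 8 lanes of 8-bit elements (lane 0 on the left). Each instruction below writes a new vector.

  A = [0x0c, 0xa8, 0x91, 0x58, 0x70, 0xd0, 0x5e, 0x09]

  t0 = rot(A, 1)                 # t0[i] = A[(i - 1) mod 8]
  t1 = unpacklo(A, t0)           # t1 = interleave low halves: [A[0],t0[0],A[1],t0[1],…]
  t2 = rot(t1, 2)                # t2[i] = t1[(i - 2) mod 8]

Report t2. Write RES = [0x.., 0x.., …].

RES = [0x58, 0x91, 0x0c, 0x09, 0xa8, 0x0c, 0x91, 0xa8]

→ t0 |09|0c|a8|91|58|70|d0|5e|
→ t1 |0c|09|a8|0c|91|a8|58|91|
→ t2 |58|91|0c|09|a8|0c|91|a8|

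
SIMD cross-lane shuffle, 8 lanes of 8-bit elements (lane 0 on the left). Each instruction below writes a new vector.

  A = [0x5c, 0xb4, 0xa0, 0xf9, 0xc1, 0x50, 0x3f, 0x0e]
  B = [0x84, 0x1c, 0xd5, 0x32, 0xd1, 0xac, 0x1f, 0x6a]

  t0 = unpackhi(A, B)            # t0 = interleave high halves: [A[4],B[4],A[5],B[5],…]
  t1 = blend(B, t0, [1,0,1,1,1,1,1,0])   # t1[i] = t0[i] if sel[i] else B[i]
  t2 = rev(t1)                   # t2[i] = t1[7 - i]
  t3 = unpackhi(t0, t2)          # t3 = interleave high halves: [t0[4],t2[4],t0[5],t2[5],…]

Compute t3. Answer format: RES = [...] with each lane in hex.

t0 = [0xc1, 0xd1, 0x50, 0xac, 0x3f, 0x1f, 0x0e, 0x6a]
t1 = [0xc1, 0x1c, 0x50, 0xac, 0x3f, 0x1f, 0x0e, 0x6a]
t2 = [0x6a, 0x0e, 0x1f, 0x3f, 0xac, 0x50, 0x1c, 0xc1]
t3 = [0x3f, 0xac, 0x1f, 0x50, 0x0e, 0x1c, 0x6a, 0xc1]

RES = [ 0x3f  0xac  0x1f  0x50  0x0e  0x1c  0x6a  0xc1 ]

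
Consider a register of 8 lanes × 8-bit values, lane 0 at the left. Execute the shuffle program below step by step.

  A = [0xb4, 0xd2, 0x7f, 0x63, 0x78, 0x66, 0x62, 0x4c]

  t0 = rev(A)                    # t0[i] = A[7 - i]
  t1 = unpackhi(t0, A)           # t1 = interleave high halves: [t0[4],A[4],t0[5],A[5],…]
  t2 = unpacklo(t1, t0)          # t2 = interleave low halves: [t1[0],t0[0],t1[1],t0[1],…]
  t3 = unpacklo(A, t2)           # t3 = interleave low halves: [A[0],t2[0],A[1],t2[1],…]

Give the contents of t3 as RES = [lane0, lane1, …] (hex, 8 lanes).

→ t0 |4c|62|66|78|63|7f|d2|b4|
→ t1 |63|78|7f|66|d2|62|b4|4c|
→ t2 |63|4c|78|62|7f|66|66|78|
→ t3 |b4|63|d2|4c|7f|78|63|62|

RES = [0xb4, 0x63, 0xd2, 0x4c, 0x7f, 0x78, 0x63, 0x62]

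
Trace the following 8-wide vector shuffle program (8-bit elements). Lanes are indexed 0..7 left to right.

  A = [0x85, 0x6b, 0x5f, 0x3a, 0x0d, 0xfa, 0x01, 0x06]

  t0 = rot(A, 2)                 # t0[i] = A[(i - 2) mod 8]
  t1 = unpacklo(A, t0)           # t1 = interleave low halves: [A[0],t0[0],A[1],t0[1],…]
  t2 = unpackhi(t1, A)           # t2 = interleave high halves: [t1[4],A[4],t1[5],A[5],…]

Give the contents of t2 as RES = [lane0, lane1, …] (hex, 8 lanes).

RES = [0x5f, 0x0d, 0x85, 0xfa, 0x3a, 0x01, 0x6b, 0x06]

t0 = [0x01, 0x06, 0x85, 0x6b, 0x5f, 0x3a, 0x0d, 0xfa]
t1 = [0x85, 0x01, 0x6b, 0x06, 0x5f, 0x85, 0x3a, 0x6b]
t2 = [0x5f, 0x0d, 0x85, 0xfa, 0x3a, 0x01, 0x6b, 0x06]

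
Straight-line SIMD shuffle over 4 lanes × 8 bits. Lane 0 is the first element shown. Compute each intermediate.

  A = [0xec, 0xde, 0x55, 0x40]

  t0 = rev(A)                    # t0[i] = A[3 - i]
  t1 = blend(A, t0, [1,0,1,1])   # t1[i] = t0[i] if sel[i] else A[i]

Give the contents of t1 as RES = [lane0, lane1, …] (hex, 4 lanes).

  t0: 40 55 de ec
  t1: 40 de de ec

RES = [0x40, 0xde, 0xde, 0xec]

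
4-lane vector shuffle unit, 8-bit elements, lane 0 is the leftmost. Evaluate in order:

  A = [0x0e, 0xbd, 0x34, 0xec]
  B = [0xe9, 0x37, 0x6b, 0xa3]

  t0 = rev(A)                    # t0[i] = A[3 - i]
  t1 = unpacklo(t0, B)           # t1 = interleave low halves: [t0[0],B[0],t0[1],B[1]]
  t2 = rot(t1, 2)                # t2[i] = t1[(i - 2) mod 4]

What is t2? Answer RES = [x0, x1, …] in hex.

RES = [ 0x34  0x37  0xec  0xe9 ]

→ t0 |ec|34|bd|0e|
→ t1 |ec|e9|34|37|
→ t2 |34|37|ec|e9|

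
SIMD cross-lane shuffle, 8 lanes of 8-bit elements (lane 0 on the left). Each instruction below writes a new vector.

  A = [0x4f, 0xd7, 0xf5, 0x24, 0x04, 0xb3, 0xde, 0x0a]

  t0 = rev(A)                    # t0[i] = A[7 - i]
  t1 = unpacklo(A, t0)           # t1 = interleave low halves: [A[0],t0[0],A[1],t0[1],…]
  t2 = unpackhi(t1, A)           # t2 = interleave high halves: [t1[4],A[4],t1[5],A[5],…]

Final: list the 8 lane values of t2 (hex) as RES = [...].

t0 = [0x0a, 0xde, 0xb3, 0x04, 0x24, 0xf5, 0xd7, 0x4f]
t1 = [0x4f, 0x0a, 0xd7, 0xde, 0xf5, 0xb3, 0x24, 0x04]
t2 = [0xf5, 0x04, 0xb3, 0xb3, 0x24, 0xde, 0x04, 0x0a]

RES = [0xf5, 0x04, 0xb3, 0xb3, 0x24, 0xde, 0x04, 0x0a]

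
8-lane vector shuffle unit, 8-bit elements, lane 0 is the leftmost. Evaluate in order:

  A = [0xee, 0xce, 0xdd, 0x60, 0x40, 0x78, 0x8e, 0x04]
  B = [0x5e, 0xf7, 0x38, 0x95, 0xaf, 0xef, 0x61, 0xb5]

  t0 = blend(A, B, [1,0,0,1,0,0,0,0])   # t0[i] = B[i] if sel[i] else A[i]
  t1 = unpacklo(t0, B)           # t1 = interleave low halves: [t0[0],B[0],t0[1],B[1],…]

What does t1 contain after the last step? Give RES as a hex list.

RES = [ 0x5e  0x5e  0xce  0xf7  0xdd  0x38  0x95  0x95 ]

→ t0 |5e|ce|dd|95|40|78|8e|04|
→ t1 |5e|5e|ce|f7|dd|38|95|95|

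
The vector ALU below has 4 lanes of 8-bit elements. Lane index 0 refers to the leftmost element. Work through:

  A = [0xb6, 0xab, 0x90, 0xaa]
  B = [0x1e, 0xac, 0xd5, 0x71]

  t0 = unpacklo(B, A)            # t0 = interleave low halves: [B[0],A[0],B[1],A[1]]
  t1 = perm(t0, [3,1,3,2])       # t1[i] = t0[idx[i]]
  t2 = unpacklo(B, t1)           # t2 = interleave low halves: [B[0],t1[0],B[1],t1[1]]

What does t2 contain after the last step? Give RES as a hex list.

→ t0 |1e|b6|ac|ab|
→ t1 |ab|b6|ab|ac|
→ t2 |1e|ab|ac|b6|

RES = [0x1e, 0xab, 0xac, 0xb6]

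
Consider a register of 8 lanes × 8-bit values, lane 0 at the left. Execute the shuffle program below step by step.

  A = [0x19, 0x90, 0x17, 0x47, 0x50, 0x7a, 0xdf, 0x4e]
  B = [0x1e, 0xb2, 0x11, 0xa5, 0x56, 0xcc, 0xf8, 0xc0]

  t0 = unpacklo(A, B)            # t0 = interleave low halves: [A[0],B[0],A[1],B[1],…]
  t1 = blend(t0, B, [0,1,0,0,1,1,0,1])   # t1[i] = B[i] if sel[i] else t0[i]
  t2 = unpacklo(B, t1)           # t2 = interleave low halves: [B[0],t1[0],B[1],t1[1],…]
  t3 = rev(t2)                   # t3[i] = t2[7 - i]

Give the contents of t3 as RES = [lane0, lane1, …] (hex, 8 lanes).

RES = [ 0xb2  0xa5  0x90  0x11  0xb2  0xb2  0x19  0x1e ]

  t0: 19 1e 90 b2 17 11 47 a5
  t1: 19 b2 90 b2 56 cc 47 c0
  t2: 1e 19 b2 b2 11 90 a5 b2
  t3: b2 a5 90 11 b2 b2 19 1e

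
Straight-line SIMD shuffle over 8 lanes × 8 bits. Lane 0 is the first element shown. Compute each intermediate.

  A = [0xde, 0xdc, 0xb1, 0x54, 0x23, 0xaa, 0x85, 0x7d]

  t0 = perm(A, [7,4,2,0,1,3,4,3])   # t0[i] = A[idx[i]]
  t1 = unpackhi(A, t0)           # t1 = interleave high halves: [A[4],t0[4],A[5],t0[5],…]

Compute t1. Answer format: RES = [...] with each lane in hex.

  t0: 7d 23 b1 de dc 54 23 54
  t1: 23 dc aa 54 85 23 7d 54

RES = [0x23, 0xdc, 0xaa, 0x54, 0x85, 0x23, 0x7d, 0x54]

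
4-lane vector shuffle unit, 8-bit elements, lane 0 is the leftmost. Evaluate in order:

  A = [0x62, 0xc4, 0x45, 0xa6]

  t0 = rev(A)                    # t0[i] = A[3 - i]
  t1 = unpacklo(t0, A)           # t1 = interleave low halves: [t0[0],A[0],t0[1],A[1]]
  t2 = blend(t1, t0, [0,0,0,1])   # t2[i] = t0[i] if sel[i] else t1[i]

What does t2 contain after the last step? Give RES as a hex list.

→ t0 |a6|45|c4|62|
→ t1 |a6|62|45|c4|
→ t2 |a6|62|45|62|

RES = [0xa6, 0x62, 0x45, 0x62]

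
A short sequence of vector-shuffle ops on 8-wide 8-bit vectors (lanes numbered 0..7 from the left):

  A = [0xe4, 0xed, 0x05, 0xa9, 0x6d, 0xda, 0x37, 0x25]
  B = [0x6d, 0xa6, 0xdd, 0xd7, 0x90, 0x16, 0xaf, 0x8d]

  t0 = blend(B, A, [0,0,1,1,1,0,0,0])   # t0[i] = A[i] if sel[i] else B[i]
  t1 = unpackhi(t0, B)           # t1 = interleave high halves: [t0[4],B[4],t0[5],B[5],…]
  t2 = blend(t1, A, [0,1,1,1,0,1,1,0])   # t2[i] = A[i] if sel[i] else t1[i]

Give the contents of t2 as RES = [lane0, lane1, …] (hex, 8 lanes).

RES = [ 0x6d  0xed  0x05  0xa9  0xaf  0xda  0x37  0x8d ]

→ t0 |6d|a6|05|a9|6d|16|af|8d|
→ t1 |6d|90|16|16|af|af|8d|8d|
→ t2 |6d|ed|05|a9|af|da|37|8d|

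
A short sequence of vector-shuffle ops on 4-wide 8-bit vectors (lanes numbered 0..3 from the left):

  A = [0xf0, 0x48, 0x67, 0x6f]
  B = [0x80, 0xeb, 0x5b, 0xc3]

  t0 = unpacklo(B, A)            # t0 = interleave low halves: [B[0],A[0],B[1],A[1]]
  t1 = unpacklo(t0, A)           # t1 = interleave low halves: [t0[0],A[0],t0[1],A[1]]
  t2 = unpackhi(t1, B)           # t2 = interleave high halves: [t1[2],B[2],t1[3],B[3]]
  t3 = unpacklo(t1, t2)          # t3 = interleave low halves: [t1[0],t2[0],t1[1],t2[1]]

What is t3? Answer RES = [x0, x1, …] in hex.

t0 = [0x80, 0xf0, 0xeb, 0x48]
t1 = [0x80, 0xf0, 0xf0, 0x48]
t2 = [0xf0, 0x5b, 0x48, 0xc3]
t3 = [0x80, 0xf0, 0xf0, 0x5b]

RES = [0x80, 0xf0, 0xf0, 0x5b]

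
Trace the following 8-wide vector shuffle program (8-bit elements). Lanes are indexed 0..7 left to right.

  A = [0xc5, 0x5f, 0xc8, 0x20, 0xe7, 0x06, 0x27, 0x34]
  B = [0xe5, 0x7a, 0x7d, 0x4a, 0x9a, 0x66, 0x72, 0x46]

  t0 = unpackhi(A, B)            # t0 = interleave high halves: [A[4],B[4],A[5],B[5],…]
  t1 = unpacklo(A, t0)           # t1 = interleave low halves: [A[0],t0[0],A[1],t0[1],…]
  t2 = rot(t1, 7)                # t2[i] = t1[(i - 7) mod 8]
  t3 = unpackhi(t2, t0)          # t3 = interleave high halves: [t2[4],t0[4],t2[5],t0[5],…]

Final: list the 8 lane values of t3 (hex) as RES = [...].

RES = [ 0x06  0x27  0x20  0x72  0x66  0x34  0xc5  0x46 ]

→ t0 |e7|9a|06|66|27|72|34|46|
→ t1 |c5|e7|5f|9a|c8|06|20|66|
→ t2 |e7|5f|9a|c8|06|20|66|c5|
→ t3 |06|27|20|72|66|34|c5|46|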